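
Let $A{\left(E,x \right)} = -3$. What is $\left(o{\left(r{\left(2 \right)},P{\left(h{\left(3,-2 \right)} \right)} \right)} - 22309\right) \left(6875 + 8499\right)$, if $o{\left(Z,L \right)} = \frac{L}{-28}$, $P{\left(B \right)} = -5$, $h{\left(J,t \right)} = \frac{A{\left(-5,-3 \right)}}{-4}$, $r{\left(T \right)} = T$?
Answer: $- \frac{4801661489}{14} \approx -3.4298 \cdot 10^{8}$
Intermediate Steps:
$h{\left(J,t \right)} = \frac{3}{4}$ ($h{\left(J,t \right)} = - \frac{3}{-4} = \left(-3\right) \left(- \frac{1}{4}\right) = \frac{3}{4}$)
$o{\left(Z,L \right)} = - \frac{L}{28}$ ($o{\left(Z,L \right)} = L \left(- \frac{1}{28}\right) = - \frac{L}{28}$)
$\left(o{\left(r{\left(2 \right)},P{\left(h{\left(3,-2 \right)} \right)} \right)} - 22309\right) \left(6875 + 8499\right) = \left(\left(- \frac{1}{28}\right) \left(-5\right) - 22309\right) \left(6875 + 8499\right) = \left(\frac{5}{28} - 22309\right) 15374 = \left(- \frac{624647}{28}\right) 15374 = - \frac{4801661489}{14}$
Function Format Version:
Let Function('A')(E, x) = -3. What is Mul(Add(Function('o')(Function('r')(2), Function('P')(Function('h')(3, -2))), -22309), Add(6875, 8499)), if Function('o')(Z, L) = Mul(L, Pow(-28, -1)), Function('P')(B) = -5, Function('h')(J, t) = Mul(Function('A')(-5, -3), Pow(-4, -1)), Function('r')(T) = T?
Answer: Rational(-4801661489, 14) ≈ -3.4298e+8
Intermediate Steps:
Function('h')(J, t) = Rational(3, 4) (Function('h')(J, t) = Mul(-3, Pow(-4, -1)) = Mul(-3, Rational(-1, 4)) = Rational(3, 4))
Function('o')(Z, L) = Mul(Rational(-1, 28), L) (Function('o')(Z, L) = Mul(L, Rational(-1, 28)) = Mul(Rational(-1, 28), L))
Mul(Add(Function('o')(Function('r')(2), Function('P')(Function('h')(3, -2))), -22309), Add(6875, 8499)) = Mul(Add(Mul(Rational(-1, 28), -5), -22309), Add(6875, 8499)) = Mul(Add(Rational(5, 28), -22309), 15374) = Mul(Rational(-624647, 28), 15374) = Rational(-4801661489, 14)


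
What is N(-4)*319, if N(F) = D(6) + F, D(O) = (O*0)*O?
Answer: -1276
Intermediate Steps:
D(O) = 0 (D(O) = 0*O = 0)
N(F) = F (N(F) = 0 + F = F)
N(-4)*319 = -4*319 = -1276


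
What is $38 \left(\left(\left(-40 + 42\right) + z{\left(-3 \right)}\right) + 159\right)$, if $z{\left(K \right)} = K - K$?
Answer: $6118$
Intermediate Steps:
$z{\left(K \right)} = 0$
$38 \left(\left(\left(-40 + 42\right) + z{\left(-3 \right)}\right) + 159\right) = 38 \left(\left(\left(-40 + 42\right) + 0\right) + 159\right) = 38 \left(\left(2 + 0\right) + 159\right) = 38 \left(2 + 159\right) = 38 \cdot 161 = 6118$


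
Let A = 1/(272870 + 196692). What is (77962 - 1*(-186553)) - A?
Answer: 124206192429/469562 ≈ 2.6452e+5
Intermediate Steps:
A = 1/469562 ≈ 2.1296e-6
(77962 - 1*(-186553)) - A = (77962 - 1*(-186553)) - 1*1/469562 = (77962 + 186553) - 1/469562 = 264515 - 1/469562 = 124206192429/469562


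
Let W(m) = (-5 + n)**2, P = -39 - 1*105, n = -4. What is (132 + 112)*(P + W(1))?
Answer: -15372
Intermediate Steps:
P = -144 (P = -39 - 105 = -144)
W(m) = 81 (W(m) = (-5 - 4)**2 = (-9)**2 = 81)
(132 + 112)*(P + W(1)) = (132 + 112)*(-144 + 81) = 244*(-63) = -15372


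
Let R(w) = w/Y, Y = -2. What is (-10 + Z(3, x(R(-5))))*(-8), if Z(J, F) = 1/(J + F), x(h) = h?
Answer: 864/11 ≈ 78.545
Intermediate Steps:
R(w) = -w/2 (R(w) = w/(-2) = w*(-½) = -w/2)
Z(J, F) = 1/(F + J)
(-10 + Z(3, x(R(-5))))*(-8) = (-10 + 1/(-½*(-5) + 3))*(-8) = (-10 + 1/(5/2 + 3))*(-8) = (-10 + 1/(11/2))*(-8) = (-10 + 2/11)*(-8) = -108/11*(-8) = 864/11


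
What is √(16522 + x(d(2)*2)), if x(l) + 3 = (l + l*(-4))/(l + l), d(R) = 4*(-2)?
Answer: √66070/2 ≈ 128.52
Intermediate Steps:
d(R) = -8
x(l) = -9/2 (x(l) = -3 + (l + l*(-4))/(l + l) = -3 + (l - 4*l)/((2*l)) = -3 + (-3*l)*(1/(2*l)) = -3 - 3/2 = -9/2)
√(16522 + x(d(2)*2)) = √(16522 - 9/2) = √(33035/2) = √66070/2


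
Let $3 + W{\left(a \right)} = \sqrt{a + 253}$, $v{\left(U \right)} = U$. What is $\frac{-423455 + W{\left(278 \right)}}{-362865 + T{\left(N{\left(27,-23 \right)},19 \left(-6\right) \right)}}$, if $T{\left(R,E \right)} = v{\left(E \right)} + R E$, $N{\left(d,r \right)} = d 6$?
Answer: $\frac{423458}{381447} - \frac{\sqrt{59}}{127149} \approx 1.1101$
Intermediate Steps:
$N{\left(d,r \right)} = 6 d$
$T{\left(R,E \right)} = E + E R$ ($T{\left(R,E \right)} = E + R E = E + E R$)
$W{\left(a \right)} = -3 + \sqrt{253 + a}$ ($W{\left(a \right)} = -3 + \sqrt{a + 253} = -3 + \sqrt{253 + a}$)
$\frac{-423455 + W{\left(278 \right)}}{-362865 + T{\left(N{\left(27,-23 \right)},19 \left(-6\right) \right)}} = \frac{-423455 - \left(3 - \sqrt{253 + 278}\right)}{-362865 + 19 \left(-6\right) \left(1 + 6 \cdot 27\right)} = \frac{-423455 - \left(3 - \sqrt{531}\right)}{-362865 - 114 \left(1 + 162\right)} = \frac{-423455 - \left(3 - 3 \sqrt{59}\right)}{-362865 - 18582} = \frac{-423458 + 3 \sqrt{59}}{-362865 - 18582} = \frac{-423458 + 3 \sqrt{59}}{-381447} = \left(-423458 + 3 \sqrt{59}\right) \left(- \frac{1}{381447}\right) = \frac{423458}{381447} - \frac{\sqrt{59}}{127149}$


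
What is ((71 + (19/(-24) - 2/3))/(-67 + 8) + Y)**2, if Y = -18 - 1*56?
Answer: 11332241209/2005056 ≈ 5651.8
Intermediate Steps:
Y = -74 (Y = -18 - 56 = -74)
((71 + (19/(-24) - 2/3))/(-67 + 8) + Y)**2 = ((71 + (19/(-24) - 2/3))/(-67 + 8) - 74)**2 = ((71 + (19*(-1/24) - 2*1/3))/(-59) - 74)**2 = ((71 + (-19/24 - 2/3))*(-1/59) - 74)**2 = ((71 - 35/24)*(-1/59) - 74)**2 = ((1669/24)*(-1/59) - 74)**2 = (-1669/1416 - 74)**2 = (-106453/1416)**2 = 11332241209/2005056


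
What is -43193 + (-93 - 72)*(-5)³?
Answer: -22568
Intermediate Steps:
-43193 + (-93 - 72)*(-5)³ = -43193 - 165*(-125) = -43193 + 20625 = -22568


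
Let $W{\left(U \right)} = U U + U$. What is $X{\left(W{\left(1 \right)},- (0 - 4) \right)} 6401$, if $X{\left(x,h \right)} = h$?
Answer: $25604$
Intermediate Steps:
$W{\left(U \right)} = U + U^{2}$ ($W{\left(U \right)} = U^{2} + U = U + U^{2}$)
$X{\left(W{\left(1 \right)},- (0 - 4) \right)} 6401 = - (0 - 4) 6401 = \left(-1\right) \left(-4\right) 6401 = 4 \cdot 6401 = 25604$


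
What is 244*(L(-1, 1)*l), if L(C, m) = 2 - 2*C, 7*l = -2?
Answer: -1952/7 ≈ -278.86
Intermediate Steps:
l = -2/7 (l = (1/7)*(-2) = -2/7 ≈ -0.28571)
244*(L(-1, 1)*l) = 244*((2 - 2*(-1))*(-2/7)) = 244*((2 + 2)*(-2/7)) = 244*(4*(-2/7)) = 244*(-8/7) = -1952/7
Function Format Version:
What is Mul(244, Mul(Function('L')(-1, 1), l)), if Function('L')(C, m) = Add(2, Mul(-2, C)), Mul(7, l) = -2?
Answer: Rational(-1952, 7) ≈ -278.86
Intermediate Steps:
l = Rational(-2, 7) (l = Mul(Rational(1, 7), -2) = Rational(-2, 7) ≈ -0.28571)
Mul(244, Mul(Function('L')(-1, 1), l)) = Mul(244, Mul(Add(2, Mul(-2, -1)), Rational(-2, 7))) = Mul(244, Mul(Add(2, 2), Rational(-2, 7))) = Mul(244, Mul(4, Rational(-2, 7))) = Mul(244, Rational(-8, 7)) = Rational(-1952, 7)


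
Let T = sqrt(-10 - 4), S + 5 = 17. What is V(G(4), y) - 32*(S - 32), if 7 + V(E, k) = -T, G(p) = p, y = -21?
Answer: 633 - I*sqrt(14) ≈ 633.0 - 3.7417*I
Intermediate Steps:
S = 12 (S = -5 + 17 = 12)
T = I*sqrt(14) (T = sqrt(-14) = I*sqrt(14) ≈ 3.7417*I)
V(E, k) = -7 - I*sqrt(14)
V(G(4), y) - 32*(S - 32) = (-7 - I*sqrt(14)) - 32*(12 - 32) = (-7 - I*sqrt(14)) - 32*(-20) = (-7 - I*sqrt(14)) + 640 = 633 - I*sqrt(14)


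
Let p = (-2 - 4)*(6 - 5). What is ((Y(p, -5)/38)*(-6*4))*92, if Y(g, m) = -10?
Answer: 11040/19 ≈ 581.05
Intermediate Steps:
p = -6 (p = -6*1 = -6)
((Y(p, -5)/38)*(-6*4))*92 = ((-10/38)*(-6*4))*92 = (-10*1/38*(-24))*92 = -5/19*(-24)*92 = (120/19)*92 = 11040/19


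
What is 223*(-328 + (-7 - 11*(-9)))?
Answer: -52628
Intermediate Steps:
223*(-328 + (-7 - 11*(-9))) = 223*(-328 + (-7 + 99)) = 223*(-328 + 92) = 223*(-236) = -52628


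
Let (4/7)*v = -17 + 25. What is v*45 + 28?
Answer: 658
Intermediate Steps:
v = 14 (v = 7*(-17 + 25)/4 = (7/4)*8 = 14)
v*45 + 28 = 14*45 + 28 = 630 + 28 = 658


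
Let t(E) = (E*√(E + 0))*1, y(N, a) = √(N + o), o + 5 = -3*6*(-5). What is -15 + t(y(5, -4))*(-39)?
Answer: -15 - 117*√3*10^(¾) ≈ -1154.6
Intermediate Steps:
o = 85 (o = -5 - 3*6*(-5) = -5 - 18*(-5) = -5 + 90 = 85)
y(N, a) = √(85 + N) (y(N, a) = √(N + 85) = √(85 + N))
t(E) = E^(3/2) (t(E) = (E*√E)*1 = E^(3/2)*1 = E^(3/2))
-15 + t(y(5, -4))*(-39) = -15 + (√(85 + 5))^(3/2)*(-39) = -15 + (√90)^(3/2)*(-39) = -15 + (3*√10)^(3/2)*(-39) = -15 + (3*√3*10^(¾))*(-39) = -15 - 117*√3*10^(¾)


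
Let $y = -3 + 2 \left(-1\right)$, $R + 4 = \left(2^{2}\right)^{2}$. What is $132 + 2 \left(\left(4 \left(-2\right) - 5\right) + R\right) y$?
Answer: $142$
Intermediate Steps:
$R = 12$ ($R = -4 + \left(2^{2}\right)^{2} = -4 + 4^{2} = -4 + 16 = 12$)
$y = -5$ ($y = -3 - 2 = -5$)
$132 + 2 \left(\left(4 \left(-2\right) - 5\right) + R\right) y = 132 + 2 \left(\left(4 \left(-2\right) - 5\right) + 12\right) \left(-5\right) = 132 + 2 \left(\left(-8 - 5\right) + 12\right) \left(-5\right) = 132 + 2 \left(-13 + 12\right) \left(-5\right) = 132 + 2 \left(-1\right) \left(-5\right) = 132 - -10 = 132 + 10 = 142$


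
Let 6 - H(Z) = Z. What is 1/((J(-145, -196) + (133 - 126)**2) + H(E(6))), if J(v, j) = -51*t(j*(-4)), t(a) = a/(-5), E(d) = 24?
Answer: 5/40139 ≈ 0.00012457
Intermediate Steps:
H(Z) = 6 - Z
t(a) = -a/5 (t(a) = a*(-1/5) = -a/5)
J(v, j) = -204*j/5 (J(v, j) = -(-51)*j*(-4)/5 = -(-51)*(-4*j)/5 = -204*j/5)
1/((J(-145, -196) + (133 - 126)**2) + H(E(6))) = 1/((-204/5*(-196) + (133 - 126)**2) + (6 - 1*24)) = 1/((39984/5 + 7**2) + (6 - 24)) = 1/((39984/5 + 49) - 18) = 1/(40229/5 - 18) = 1/(40139/5) = 5/40139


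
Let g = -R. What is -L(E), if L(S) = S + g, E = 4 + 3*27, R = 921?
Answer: 836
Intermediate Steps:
g = -921 (g = -1*921 = -921)
E = 85 (E = 4 + 81 = 85)
L(S) = -921 + S (L(S) = S - 921 = -921 + S)
-L(E) = -(-921 + 85) = -1*(-836) = 836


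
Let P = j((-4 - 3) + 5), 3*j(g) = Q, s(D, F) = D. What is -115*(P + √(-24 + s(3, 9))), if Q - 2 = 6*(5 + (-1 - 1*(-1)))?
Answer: -3680/3 - 115*I*√21 ≈ -1226.7 - 527.0*I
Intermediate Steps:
Q = 32 (Q = 2 + 6*(5 + (-1 - 1*(-1))) = 2 + 6*(5 + (-1 + 1)) = 2 + 6*(5 + 0) = 2 + 6*5 = 2 + 30 = 32)
j(g) = 32/3 (j(g) = (⅓)*32 = 32/3)
P = 32/3 ≈ 10.667
-115*(P + √(-24 + s(3, 9))) = -115*(32/3 + √(-24 + 3)) = -115*(32/3 + √(-21)) = -115*(32/3 + I*√21) = -3680/3 - 115*I*√21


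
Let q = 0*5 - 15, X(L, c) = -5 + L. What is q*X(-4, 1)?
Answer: 135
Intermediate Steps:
q = -15 (q = 0 - 15 = -15)
q*X(-4, 1) = -15*(-5 - 4) = -15*(-9) = 135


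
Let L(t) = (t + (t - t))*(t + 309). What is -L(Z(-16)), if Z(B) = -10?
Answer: 2990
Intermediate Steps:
L(t) = t*(309 + t) (L(t) = (t + 0)*(309 + t) = t*(309 + t))
-L(Z(-16)) = -(-10)*(309 - 10) = -(-10)*299 = -1*(-2990) = 2990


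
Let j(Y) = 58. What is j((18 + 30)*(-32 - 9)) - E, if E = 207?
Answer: -149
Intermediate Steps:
j((18 + 30)*(-32 - 9)) - E = 58 - 1*207 = 58 - 207 = -149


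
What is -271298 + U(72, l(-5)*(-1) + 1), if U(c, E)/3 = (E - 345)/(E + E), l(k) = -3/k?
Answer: -1090361/4 ≈ -2.7259e+5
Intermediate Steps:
U(c, E) = 3*(-345 + E)/(2*E) (U(c, E) = 3*((E - 345)/(E + E)) = 3*((-345 + E)/((2*E))) = 3*((-345 + E)*(1/(2*E))) = 3*((-345 + E)/(2*E)) = 3*(-345 + E)/(2*E))
-271298 + U(72, l(-5)*(-1) + 1) = -271298 + 3*(-345 + (-3/(-5)*(-1) + 1))/(2*(-3/(-5)*(-1) + 1)) = -271298 + 3*(-345 + (-3*(-1/5)*(-1) + 1))/(2*(-3*(-1/5)*(-1) + 1)) = -271298 + 3*(-345 + ((3/5)*(-1) + 1))/(2*((3/5)*(-1) + 1)) = -271298 + 3*(-345 + (-3/5 + 1))/(2*(-3/5 + 1)) = -271298 + 3*(-345 + 2/5)/(2*(2/5)) = -271298 + (3/2)*(5/2)*(-1723/5) = -271298 - 5169/4 = -1090361/4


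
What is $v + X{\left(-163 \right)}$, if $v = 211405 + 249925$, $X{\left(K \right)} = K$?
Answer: $461167$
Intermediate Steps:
$v = 461330$
$v + X{\left(-163 \right)} = 461330 - 163 = 461167$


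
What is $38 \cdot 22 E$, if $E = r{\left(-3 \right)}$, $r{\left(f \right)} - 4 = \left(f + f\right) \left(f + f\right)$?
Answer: $33440$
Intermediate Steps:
$r{\left(f \right)} = 4 + 4 f^{2}$ ($r{\left(f \right)} = 4 + \left(f + f\right) \left(f + f\right) = 4 + 2 f 2 f = 4 + 4 f^{2}$)
$E = 40$ ($E = 4 + 4 \left(-3\right)^{2} = 4 + 4 \cdot 9 = 4 + 36 = 40$)
$38 \cdot 22 E = 38 \cdot 22 \cdot 40 = 836 \cdot 40 = 33440$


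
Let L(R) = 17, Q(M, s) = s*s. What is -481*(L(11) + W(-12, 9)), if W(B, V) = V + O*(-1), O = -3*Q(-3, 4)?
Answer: -35594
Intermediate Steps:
Q(M, s) = s²
O = -48 (O = -3*4² = -3*16 = -48)
W(B, V) = 48 + V (W(B, V) = V - 48*(-1) = V + 48 = 48 + V)
-481*(L(11) + W(-12, 9)) = -481*(17 + (48 + 9)) = -481*(17 + 57) = -481*74 = -35594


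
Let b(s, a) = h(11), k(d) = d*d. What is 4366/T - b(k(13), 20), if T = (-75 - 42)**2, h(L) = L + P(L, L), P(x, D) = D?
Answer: -296792/13689 ≈ -21.681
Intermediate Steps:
k(d) = d**2
h(L) = 2*L (h(L) = L + L = 2*L)
b(s, a) = 22 (b(s, a) = 2*11 = 22)
T = 13689 (T = (-117)**2 = 13689)
4366/T - b(k(13), 20) = 4366/13689 - 1*22 = 4366*(1/13689) - 22 = 4366/13689 - 22 = -296792/13689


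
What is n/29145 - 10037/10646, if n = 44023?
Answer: 176140493/310277670 ≈ 0.56769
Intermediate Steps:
n/29145 - 10037/10646 = 44023/29145 - 10037/10646 = 176140493/310277670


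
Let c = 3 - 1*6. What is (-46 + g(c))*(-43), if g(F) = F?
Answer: 2107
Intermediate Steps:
c = -3 (c = 3 - 6 = -3)
(-46 + g(c))*(-43) = (-46 - 3)*(-43) = -49*(-43) = 2107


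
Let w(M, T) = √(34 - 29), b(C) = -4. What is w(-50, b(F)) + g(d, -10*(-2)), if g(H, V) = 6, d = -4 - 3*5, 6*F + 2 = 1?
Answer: 6 + √5 ≈ 8.2361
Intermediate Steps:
F = -⅙ (F = -⅓ + (⅙)*1 = -⅓ + ⅙ = -⅙ ≈ -0.16667)
w(M, T) = √5
d = -19 (d = -4 - 15 = -19)
w(-50, b(F)) + g(d, -10*(-2)) = √5 + 6 = 6 + √5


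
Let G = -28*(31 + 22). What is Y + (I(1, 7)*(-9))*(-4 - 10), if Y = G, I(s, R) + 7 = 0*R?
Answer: -2366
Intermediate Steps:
I(s, R) = -7 (I(s, R) = -7 + 0*R = -7 + 0 = -7)
G = -1484 (G = -28*53 = -1484)
Y = -1484
Y + (I(1, 7)*(-9))*(-4 - 10) = -1484 + (-7*(-9))*(-4 - 10) = -1484 + 63*(-14) = -1484 - 882 = -2366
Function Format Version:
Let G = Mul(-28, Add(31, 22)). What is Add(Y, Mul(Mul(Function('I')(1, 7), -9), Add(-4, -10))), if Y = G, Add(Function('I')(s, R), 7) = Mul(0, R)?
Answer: -2366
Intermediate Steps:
Function('I')(s, R) = -7 (Function('I')(s, R) = Add(-7, Mul(0, R)) = Add(-7, 0) = -7)
G = -1484 (G = Mul(-28, 53) = -1484)
Y = -1484
Add(Y, Mul(Mul(Function('I')(1, 7), -9), Add(-4, -10))) = Add(-1484, Mul(Mul(-7, -9), Add(-4, -10))) = Add(-1484, Mul(63, -14)) = Add(-1484, -882) = -2366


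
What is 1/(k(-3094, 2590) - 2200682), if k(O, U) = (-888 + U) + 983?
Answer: -1/2197997 ≈ -4.5496e-7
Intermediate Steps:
k(O, U) = 95 + U
1/(k(-3094, 2590) - 2200682) = 1/((95 + 2590) - 2200682) = 1/(2685 - 2200682) = 1/(-2197997) = -1/2197997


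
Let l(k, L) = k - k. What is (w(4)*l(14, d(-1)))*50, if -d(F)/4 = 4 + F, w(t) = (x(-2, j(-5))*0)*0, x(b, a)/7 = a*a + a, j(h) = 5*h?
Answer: 0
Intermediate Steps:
x(b, a) = 7*a + 7*a² (x(b, a) = 7*(a*a + a) = 7*(a² + a) = 7*(a + a²) = 7*a + 7*a²)
w(t) = 0 (w(t) = ((7*(5*(-5))*(1 + 5*(-5)))*0)*0 = ((7*(-25)*(1 - 25))*0)*0 = ((7*(-25)*(-24))*0)*0 = (4200*0)*0 = 0*0 = 0)
d(F) = -16 - 4*F (d(F) = -4*(4 + F) = -16 - 4*F)
l(k, L) = 0
(w(4)*l(14, d(-1)))*50 = (0*0)*50 = 0*50 = 0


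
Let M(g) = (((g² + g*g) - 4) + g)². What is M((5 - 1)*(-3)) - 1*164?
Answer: 73820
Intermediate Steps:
M(g) = (-4 + g + 2*g²)² (M(g) = (((g² + g²) - 4) + g)² = ((2*g² - 4) + g)² = ((-4 + 2*g²) + g)² = (-4 + g + 2*g²)²)
M((5 - 1)*(-3)) - 1*164 = (-4 + (5 - 1)*(-3) + 2*((5 - 1)*(-3))²)² - 1*164 = (-4 + 4*(-3) + 2*(4*(-3))²)² - 164 = (-4 - 12 + 2*(-12)²)² - 164 = (-4 - 12 + 2*144)² - 164 = (-4 - 12 + 288)² - 164 = 272² - 164 = 73984 - 164 = 73820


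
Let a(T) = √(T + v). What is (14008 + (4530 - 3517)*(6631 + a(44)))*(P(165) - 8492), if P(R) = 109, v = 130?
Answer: -56427741813 - 8491979*√174 ≈ -5.6540e+10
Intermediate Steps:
a(T) = √(130 + T) (a(T) = √(T + 130) = √(130 + T))
(14008 + (4530 - 3517)*(6631 + a(44)))*(P(165) - 8492) = (14008 + (4530 - 3517)*(6631 + √(130 + 44)))*(109 - 8492) = (14008 + 1013*(6631 + √174))*(-8383) = (14008 + (6717203 + 1013*√174))*(-8383) = (6731211 + 1013*√174)*(-8383) = -56427741813 - 8491979*√174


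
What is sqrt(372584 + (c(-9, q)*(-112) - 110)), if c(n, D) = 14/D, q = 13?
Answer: sqrt(62927722)/13 ≈ 610.21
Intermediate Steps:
sqrt(372584 + (c(-9, q)*(-112) - 110)) = sqrt(372584 + ((14/13)*(-112) - 110)) = sqrt(372584 + (-1568/13 - 110)) = sqrt(372584 - 2998/13) = sqrt(4840594/13) = sqrt(62927722)/13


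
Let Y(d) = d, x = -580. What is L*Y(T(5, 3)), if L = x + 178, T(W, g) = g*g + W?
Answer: -5628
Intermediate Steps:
T(W, g) = W + g² (T(W, g) = g² + W = W + g²)
L = -402 (L = -580 + 178 = -402)
L*Y(T(5, 3)) = -402*(5 + 3²) = -402*(5 + 9) = -402*14 = -5628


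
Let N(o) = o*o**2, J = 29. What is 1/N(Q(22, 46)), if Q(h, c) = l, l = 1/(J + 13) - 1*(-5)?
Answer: 74088/9393931 ≈ 0.0078868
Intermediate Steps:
l = 211/42 (l = 1/(29 + 13) - 1*(-5) = 1/42 + 5 = 211/42 ≈ 5.0238)
Q(h, c) = 211/42
N(o) = o**3
1/N(Q(22, 46)) = 1/((211/42)**3) = 1/(9393931/74088) = 74088/9393931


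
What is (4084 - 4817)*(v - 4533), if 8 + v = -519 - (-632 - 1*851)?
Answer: 2621941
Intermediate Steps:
v = 956 (v = -8 + (-519 - (-632 - 1*851)) = -8 + (-519 - (-632 - 851)) = -8 + (-519 - 1*(-1483)) = -8 + (-519 + 1483) = -8 + 964 = 956)
(4084 - 4817)*(v - 4533) = (4084 - 4817)*(956 - 4533) = -733*(-3577) = 2621941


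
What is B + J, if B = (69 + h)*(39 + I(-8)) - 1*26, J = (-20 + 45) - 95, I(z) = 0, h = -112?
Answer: -1773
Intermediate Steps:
J = -70 (J = 25 - 95 = -70)
B = -1703 (B = (69 - 112)*(39 + 0) - 1*26 = -43*39 - 26 = -1677 - 26 = -1703)
B + J = -1703 - 70 = -1773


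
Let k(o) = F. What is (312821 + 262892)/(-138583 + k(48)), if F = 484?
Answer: -575713/138099 ≈ -4.1688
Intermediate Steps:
k(o) = 484
(312821 + 262892)/(-138583 + k(48)) = (312821 + 262892)/(-138583 + 484) = 575713/(-138099) = 575713*(-1/138099) = -575713/138099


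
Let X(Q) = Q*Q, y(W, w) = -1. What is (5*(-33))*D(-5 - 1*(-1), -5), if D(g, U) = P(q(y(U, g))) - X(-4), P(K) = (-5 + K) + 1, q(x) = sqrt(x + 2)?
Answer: 3135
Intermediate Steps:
X(Q) = Q**2
q(x) = sqrt(2 + x)
P(K) = -4 + K
D(g, U) = -19 (D(g, U) = (-4 + sqrt(2 - 1)) - 1*(-4)**2 = (-4 + sqrt(1)) - 1*16 = (-4 + 1) - 16 = -3 - 16 = -19)
(5*(-33))*D(-5 - 1*(-1), -5) = (5*(-33))*(-19) = -165*(-19) = 3135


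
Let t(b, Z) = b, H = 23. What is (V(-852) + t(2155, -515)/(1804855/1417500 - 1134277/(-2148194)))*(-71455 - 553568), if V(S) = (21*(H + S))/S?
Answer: -118471248831476530113453/155774463754108 ≈ -7.6053e+8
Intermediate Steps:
V(S) = (483 + 21*S)/S (V(S) = (21*(23 + S))/S = (483 + 21*S)/S)
(V(-852) + t(2155, -515)/(1804855/1417500 - 1134277/(-2148194)))*(-71455 - 553568) = ((21 + 483/(-852)) + 2155/(1804855/1417500 - 1134277/(-2148194)))*(-71455 - 553568) = ((21 + 483*(-1/852)) + 2155/(1804855*(1/1417500) - 1134277*(-1/2148194)))*(-625023) = ((21 - 161/284) + 2155/(360971/283500 + 1134277/2148194))*(-625023) = (5803/284 + 2155/(548501632937/304506499500))*(-625023) = (5803/284 + 2155*(304506499500/548501632937))*(-625023) = (5803/284 + 656211506422500/548501632937)*(-625023) = (189547022799923411/155774463754108)*(-625023) = -118471248831476530113453/155774463754108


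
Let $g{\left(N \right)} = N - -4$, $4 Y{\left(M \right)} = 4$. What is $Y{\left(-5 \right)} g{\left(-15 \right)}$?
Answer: $-11$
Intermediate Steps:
$Y{\left(M \right)} = 1$ ($Y{\left(M \right)} = \frac{1}{4} \cdot 4 = 1$)
$g{\left(N \right)} = 4 + N$ ($g{\left(N \right)} = N + 4 = 4 + N$)
$Y{\left(-5 \right)} g{\left(-15 \right)} = 1 \left(4 - 15\right) = 1 \left(-11\right) = -11$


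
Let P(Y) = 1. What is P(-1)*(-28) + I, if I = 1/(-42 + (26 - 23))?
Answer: -1093/39 ≈ -28.026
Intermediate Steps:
I = -1/39 (I = 1/(-42 + 3) = 1/(-39) = -1/39 ≈ -0.025641)
P(-1)*(-28) + I = 1*(-28) - 1/39 = -28 - 1/39 = -1093/39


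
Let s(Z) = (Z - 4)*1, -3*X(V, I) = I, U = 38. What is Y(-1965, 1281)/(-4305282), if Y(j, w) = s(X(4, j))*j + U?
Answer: 1279177/4305282 ≈ 0.29712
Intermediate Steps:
X(V, I) = -I/3
s(Z) = -4 + Z (s(Z) = (-4 + Z)*1 = -4 + Z)
Y(j, w) = 38 + j*(-4 - j/3) (Y(j, w) = (-4 - j/3)*j + 38 = j*(-4 - j/3) + 38 = 38 + j*(-4 - j/3))
Y(-1965, 1281)/(-4305282) = (38 - 1/3*(-1965)*(12 - 1965))/(-4305282) = (38 - 1/3*(-1965)*(-1953))*(-1/4305282) = (38 - 1279215)*(-1/4305282) = -1279177*(-1/4305282) = 1279177/4305282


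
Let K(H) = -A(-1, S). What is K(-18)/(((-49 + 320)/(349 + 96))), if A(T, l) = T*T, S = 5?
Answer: -445/271 ≈ -1.6421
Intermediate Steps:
A(T, l) = T**2
K(H) = -1 (K(H) = -1*(-1)**2 = -1*1 = -1)
K(-18)/(((-49 + 320)/(349 + 96))) = -1/((-49 + 320)/(349 + 96)) = -1/(271/445) = -1/(271*(1/445)) = -1/271/445 = -1*445/271 = -445/271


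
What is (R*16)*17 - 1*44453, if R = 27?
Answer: -37109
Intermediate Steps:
(R*16)*17 - 1*44453 = (27*16)*17 - 1*44453 = 432*17 - 44453 = 7344 - 44453 = -37109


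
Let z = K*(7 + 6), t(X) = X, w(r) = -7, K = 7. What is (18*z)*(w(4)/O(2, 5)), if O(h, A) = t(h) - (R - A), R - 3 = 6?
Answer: 5733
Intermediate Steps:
z = 91 (z = 7*(7 + 6) = 7*13 = 91)
R = 9 (R = 3 + 6 = 9)
O(h, A) = -9 + A + h (O(h, A) = h - (9 - A) = h + (-9 + A) = -9 + A + h)
(18*z)*(w(4)/O(2, 5)) = (18*91)*(-7/(-9 + 5 + 2)) = 1638*(-7/(-2)) = 1638*(-7*(-1/2)) = 1638*(7/2) = 5733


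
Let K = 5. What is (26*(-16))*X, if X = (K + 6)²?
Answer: -50336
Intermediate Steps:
X = 121 (X = (5 + 6)² = 11² = 121)
(26*(-16))*X = (26*(-16))*121 = -416*121 = -50336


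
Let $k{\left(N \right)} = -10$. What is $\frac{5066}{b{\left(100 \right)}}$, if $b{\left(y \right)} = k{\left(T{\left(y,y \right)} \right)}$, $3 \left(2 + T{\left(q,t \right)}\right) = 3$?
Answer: $- \frac{2533}{5} \approx -506.6$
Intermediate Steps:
$T{\left(q,t \right)} = -1$ ($T{\left(q,t \right)} = -2 + \frac{1}{3} \cdot 3 = -2 + 1 = -1$)
$b{\left(y \right)} = -10$
$\frac{5066}{b{\left(100 \right)}} = \frac{5066}{-10} = 5066 \left(- \frac{1}{10}\right) = - \frac{2533}{5}$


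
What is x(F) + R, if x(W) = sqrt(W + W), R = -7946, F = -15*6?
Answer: -7946 + 6*I*sqrt(5) ≈ -7946.0 + 13.416*I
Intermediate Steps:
F = -90
x(W) = sqrt(2)*sqrt(W) (x(W) = sqrt(2*W) = sqrt(2)*sqrt(W))
x(F) + R = sqrt(2)*sqrt(-90) - 7946 = sqrt(2)*(3*I*sqrt(10)) - 7946 = 6*I*sqrt(5) - 7946 = -7946 + 6*I*sqrt(5)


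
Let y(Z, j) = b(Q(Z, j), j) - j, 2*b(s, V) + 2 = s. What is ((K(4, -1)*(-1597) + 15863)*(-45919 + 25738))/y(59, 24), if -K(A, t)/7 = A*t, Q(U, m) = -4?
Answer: -194094131/9 ≈ -2.1566e+7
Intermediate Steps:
K(A, t) = -7*A*t
b(s, V) = -1 + s/2
y(Z, j) = -3 - j (y(Z, j) = (-1 + (½)*(-4)) - j = (-1 - 2) - j = -3 - j)
((K(4, -1)*(-1597) + 15863)*(-45919 + 25738))/y(59, 24) = ((-7*4*(-1)*(-1597) + 15863)*(-45919 + 25738))/(-3 - 1*24) = ((28*(-1597) + 15863)*(-20181))/(-3 - 24) = ((-44716 + 15863)*(-20181))/(-27) = -28853*(-20181)*(-1/27) = 582282393*(-1/27) = -194094131/9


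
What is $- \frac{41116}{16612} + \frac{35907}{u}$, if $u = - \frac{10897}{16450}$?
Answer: $- \frac{2453165143213}{45255241} \approx -54207.0$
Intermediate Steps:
$u = - \frac{10897}{16450}$ ($u = \left(-10897\right) \frac{1}{16450} = - \frac{10897}{16450} \approx -0.66243$)
$- \frac{41116}{16612} + \frac{35907}{u} = - \frac{41116}{16612} + \frac{35907}{- \frac{10897}{16450}} = \left(-41116\right) \frac{1}{16612} + 35907 \left(- \frac{16450}{10897}\right) = - \frac{10279}{4153} - \frac{590670150}{10897} = - \frac{2453165143213}{45255241}$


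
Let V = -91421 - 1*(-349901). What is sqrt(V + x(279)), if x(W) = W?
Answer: 3*sqrt(28751) ≈ 508.68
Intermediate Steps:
V = 258480 (V = -91421 + 349901 = 258480)
sqrt(V + x(279)) = sqrt(258480 + 279) = sqrt(258759) = 3*sqrt(28751)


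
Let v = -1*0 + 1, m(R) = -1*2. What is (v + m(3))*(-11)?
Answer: 11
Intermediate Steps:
m(R) = -2
v = 1 (v = 0 + 1 = 1)
(v + m(3))*(-11) = (1 - 2)*(-11) = -1*(-11) = 11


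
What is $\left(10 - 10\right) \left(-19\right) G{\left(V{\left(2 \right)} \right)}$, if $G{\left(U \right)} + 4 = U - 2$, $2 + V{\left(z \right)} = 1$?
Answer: $0$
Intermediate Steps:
$V{\left(z \right)} = -1$ ($V{\left(z \right)} = -2 + 1 = -1$)
$G{\left(U \right)} = -6 + U$ ($G{\left(U \right)} = -4 + \left(U - 2\right) = -4 + \left(-2 + U\right) = -6 + U$)
$\left(10 - 10\right) \left(-19\right) G{\left(V{\left(2 \right)} \right)} = \left(10 - 10\right) \left(-19\right) \left(-6 - 1\right) = 0 \left(-19\right) \left(-7\right) = 0 \left(-7\right) = 0$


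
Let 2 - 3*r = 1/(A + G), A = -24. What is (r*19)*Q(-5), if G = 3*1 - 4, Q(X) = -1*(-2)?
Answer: 646/25 ≈ 25.840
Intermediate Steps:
Q(X) = 2
G = -1 (G = 3 - 4 = -1)
r = 17/25 (r = ⅔ - 1/(3*(-24 - 1)) = ⅔ - ⅓/(-25) = ⅔ - ⅓*(-1/25) = ⅔ + 1/75 = 17/25 ≈ 0.68000)
(r*19)*Q(-5) = ((17/25)*19)*2 = (323/25)*2 = 646/25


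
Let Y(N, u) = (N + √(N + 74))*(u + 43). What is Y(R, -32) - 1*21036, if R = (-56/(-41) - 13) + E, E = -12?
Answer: -873135/41 + 11*√84665/41 ≈ -21218.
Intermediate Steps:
R = -969/41 (R = (-56/(-41) - 13) - 12 = (-56*(-1/41) - 13) - 12 = (56/41 - 13) - 12 = -477/41 - 12 = -969/41 ≈ -23.634)
Y(N, u) = (43 + u)*(N + √(74 + N)) (Y(N, u) = (N + √(74 + N))*(43 + u) = (43 + u)*(N + √(74 + N)))
Y(R, -32) - 1*21036 = (43*(-969/41) + 43*√(74 - 969/41) - 969/41*(-32) - 32*√(74 - 969/41)) - 1*21036 = (-41667/41 + 43*√(2065/41) + 31008/41 - 32*√84665/41) - 21036 = (-41667/41 + 43*(√84665/41) + 31008/41 - 32*√84665/41) - 21036 = (-41667/41 + 43*√84665/41 + 31008/41 - 32*√84665/41) - 21036 = (-10659/41 + 11*√84665/41) - 21036 = -873135/41 + 11*√84665/41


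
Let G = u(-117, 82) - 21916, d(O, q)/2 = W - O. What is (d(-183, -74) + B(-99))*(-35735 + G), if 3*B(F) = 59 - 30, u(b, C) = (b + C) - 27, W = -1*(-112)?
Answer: -103825687/3 ≈ -3.4609e+7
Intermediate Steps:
W = 112
u(b, C) = -27 + C + b (u(b, C) = (C + b) - 27 = -27 + C + b)
B(F) = 29/3 (B(F) = (59 - 30)/3 = (⅓)*29 = 29/3)
d(O, q) = 224 - 2*O (d(O, q) = 2*(112 - O) = 224 - 2*O)
G = -21978 (G = (-27 + 82 - 117) - 21916 = -62 - 21916 = -21978)
(d(-183, -74) + B(-99))*(-35735 + G) = ((224 - 2*(-183)) + 29/3)*(-35735 - 21978) = ((224 + 366) + 29/3)*(-57713) = (590 + 29/3)*(-57713) = (1799/3)*(-57713) = -103825687/3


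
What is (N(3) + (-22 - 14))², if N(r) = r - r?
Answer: 1296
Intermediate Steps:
N(r) = 0
(N(3) + (-22 - 14))² = (0 + (-22 - 14))² = (0 - 36)² = (-36)² = 1296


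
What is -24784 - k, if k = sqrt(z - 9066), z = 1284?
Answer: -24784 - I*sqrt(7782) ≈ -24784.0 - 88.216*I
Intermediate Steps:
k = I*sqrt(7782) (k = sqrt(1284 - 9066) = sqrt(-7782) = I*sqrt(7782) ≈ 88.216*I)
-24784 - k = -24784 - I*sqrt(7782)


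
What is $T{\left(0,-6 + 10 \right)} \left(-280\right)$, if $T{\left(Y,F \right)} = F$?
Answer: $-1120$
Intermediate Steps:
$T{\left(0,-6 + 10 \right)} \left(-280\right) = \left(-6 + 10\right) \left(-280\right) = 4 \left(-280\right) = -1120$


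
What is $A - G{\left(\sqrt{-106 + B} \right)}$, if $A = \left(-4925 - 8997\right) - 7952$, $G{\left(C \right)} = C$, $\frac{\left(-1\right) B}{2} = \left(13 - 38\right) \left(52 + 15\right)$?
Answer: $-21874 - 2 \sqrt{811} \approx -21931.0$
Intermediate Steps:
$B = 3350$ ($B = - 2 \left(13 - 38\right) \left(52 + 15\right) = - 2 \left(\left(-25\right) 67\right) = \left(-2\right) \left(-1675\right) = 3350$)
$A = -21874$ ($A = -13922 - 7952 = -21874$)
$A - G{\left(\sqrt{-106 + B} \right)} = -21874 - \sqrt{-106 + 3350} = -21874 - \sqrt{3244} = -21874 - 2 \sqrt{811}$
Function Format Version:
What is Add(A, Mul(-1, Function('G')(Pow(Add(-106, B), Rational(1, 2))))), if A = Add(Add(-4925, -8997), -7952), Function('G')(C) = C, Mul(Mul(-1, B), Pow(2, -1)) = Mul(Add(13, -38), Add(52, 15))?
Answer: Add(-21874, Mul(-2, Pow(811, Rational(1, 2)))) ≈ -21931.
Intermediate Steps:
B = 3350 (B = Mul(-2, Mul(Add(13, -38), Add(52, 15))) = Mul(-2, Mul(-25, 67)) = Mul(-2, -1675) = 3350)
A = -21874 (A = Add(-13922, -7952) = -21874)
Add(A, Mul(-1, Function('G')(Pow(Add(-106, B), Rational(1, 2))))) = Add(-21874, Mul(-1, Pow(Add(-106, 3350), Rational(1, 2)))) = Add(-21874, Mul(-1, Pow(3244, Rational(1, 2)))) = Add(-21874, Mul(-1, Mul(2, Pow(811, Rational(1, 2))))) = Add(-21874, Mul(-2, Pow(811, Rational(1, 2))))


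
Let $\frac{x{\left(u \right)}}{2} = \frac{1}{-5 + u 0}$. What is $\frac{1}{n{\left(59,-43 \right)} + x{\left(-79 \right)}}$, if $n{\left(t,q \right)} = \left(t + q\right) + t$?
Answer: $\frac{5}{373} \approx 0.013405$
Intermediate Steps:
$n{\left(t,q \right)} = q + 2 t$ ($n{\left(t,q \right)} = \left(q + t\right) + t = q + 2 t$)
$x{\left(u \right)} = - \frac{2}{5}$ ($x{\left(u \right)} = \frac{2}{-5 + u 0} = \frac{2}{-5 + 0} = \frac{2}{-5} = 2 \left(- \frac{1}{5}\right) = - \frac{2}{5}$)
$\frac{1}{n{\left(59,-43 \right)} + x{\left(-79 \right)}} = \frac{1}{\left(-43 + 2 \cdot 59\right) - \frac{2}{5}} = \frac{1}{\left(-43 + 118\right) - \frac{2}{5}} = \frac{1}{75 - \frac{2}{5}} = \frac{1}{\frac{373}{5}} = \frac{5}{373}$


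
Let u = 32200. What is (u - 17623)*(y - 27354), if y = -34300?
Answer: -898730358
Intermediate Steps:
(u - 17623)*(y - 27354) = (32200 - 17623)*(-34300 - 27354) = 14577*(-61654) = -898730358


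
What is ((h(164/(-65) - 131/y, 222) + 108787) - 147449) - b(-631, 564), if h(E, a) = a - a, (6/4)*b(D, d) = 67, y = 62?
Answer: -116120/3 ≈ -38707.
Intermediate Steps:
b(D, d) = 134/3 (b(D, d) = (2/3)*67 = 134/3)
h(E, a) = 0
((h(164/(-65) - 131/y, 222) + 108787) - 147449) - b(-631, 564) = ((0 + 108787) - 147449) - 1*134/3 = (108787 - 147449) - 134/3 = -38662 - 134/3 = -116120/3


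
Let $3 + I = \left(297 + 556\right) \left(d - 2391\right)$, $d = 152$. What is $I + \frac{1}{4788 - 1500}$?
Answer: $- \frac{6279652559}{3288} \approx -1.9099 \cdot 10^{6}$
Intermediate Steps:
$I = -1909870$ ($I = -3 + \left(297 + 556\right) \left(152 - 2391\right) = -3 + 853 \left(-2239\right) = -3 - 1909867 = -1909870$)
$I + \frac{1}{4788 - 1500} = -1909870 + \frac{1}{4788 - 1500} = -1909870 + \frac{1}{3288} = - \frac{6279652559}{3288}$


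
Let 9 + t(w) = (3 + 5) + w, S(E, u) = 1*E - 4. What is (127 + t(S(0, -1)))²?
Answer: 14884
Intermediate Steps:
S(E, u) = -4 + E (S(E, u) = E - 4 = -4 + E)
t(w) = -1 + w (t(w) = -9 + ((3 + 5) + w) = -9 + (8 + w) = -1 + w)
(127 + t(S(0, -1)))² = (127 + (-1 + (-4 + 0)))² = (127 + (-1 - 4))² = (127 - 5)² = 122² = 14884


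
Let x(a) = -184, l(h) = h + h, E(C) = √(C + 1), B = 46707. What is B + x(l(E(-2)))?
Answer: 46523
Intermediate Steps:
E(C) = √(1 + C)
l(h) = 2*h
B + x(l(E(-2))) = 46707 - 184 = 46523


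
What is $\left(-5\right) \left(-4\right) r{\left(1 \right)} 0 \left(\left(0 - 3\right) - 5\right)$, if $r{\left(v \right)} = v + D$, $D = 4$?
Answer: $0$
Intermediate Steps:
$r{\left(v \right)} = 4 + v$ ($r{\left(v \right)} = v + 4 = 4 + v$)
$\left(-5\right) \left(-4\right) r{\left(1 \right)} 0 \left(\left(0 - 3\right) - 5\right) = \left(-5\right) \left(-4\right) \left(4 + 1\right) 0 \left(\left(0 - 3\right) - 5\right) = 20 \cdot 5 \cdot 0 \left(-3 - 5\right) = 100 \cdot 0 \left(-8\right) = 100 \cdot 0 = 0$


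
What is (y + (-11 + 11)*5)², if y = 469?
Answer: 219961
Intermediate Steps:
(y + (-11 + 11)*5)² = (469 + (-11 + 11)*5)² = (469 + 0*5)² = (469 + 0)² = 469² = 219961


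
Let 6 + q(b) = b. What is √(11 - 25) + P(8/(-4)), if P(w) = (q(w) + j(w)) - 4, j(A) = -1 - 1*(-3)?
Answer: -10 + I*√14 ≈ -10.0 + 3.7417*I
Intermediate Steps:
q(b) = -6 + b
j(A) = 2 (j(A) = -1 + 3 = 2)
P(w) = -8 + w (P(w) = ((-6 + w) + 2) - 4 = (-4 + w) - 4 = -8 + w)
√(11 - 25) + P(8/(-4)) = √(11 - 25) + (-8 + 8/(-4)) = √(-14) + (-8 + 8*(-¼)) = I*√14 + (-8 - 2) = I*√14 - 10 = -10 + I*√14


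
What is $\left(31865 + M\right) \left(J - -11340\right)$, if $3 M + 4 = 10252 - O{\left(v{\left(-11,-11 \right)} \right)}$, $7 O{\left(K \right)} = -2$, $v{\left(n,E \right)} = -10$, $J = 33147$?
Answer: $\frac{10986850587}{7} \approx 1.5696 \cdot 10^{9}$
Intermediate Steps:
$O{\left(K \right)} = - \frac{2}{7}$ ($O{\left(K \right)} = \frac{1}{7} \left(-2\right) = - \frac{2}{7}$)
$M = \frac{71738}{21}$ ($M = - \frac{4}{3} + \frac{10252 - - \frac{2}{7}}{3} = - \frac{4}{3} + \frac{10252 + \frac{2}{7}}{3} = - \frac{4}{3} + \frac{1}{3} \cdot \frac{71766}{7} = - \frac{4}{3} + \frac{23922}{7} = \frac{71738}{21} \approx 3416.1$)
$\left(31865 + M\right) \left(J - -11340\right) = \left(31865 + \frac{71738}{21}\right) \left(33147 - -11340\right) = \frac{740903 \left(33147 + 11340\right)}{21} = \frac{740903}{21} \cdot 44487 = \frac{10986850587}{7}$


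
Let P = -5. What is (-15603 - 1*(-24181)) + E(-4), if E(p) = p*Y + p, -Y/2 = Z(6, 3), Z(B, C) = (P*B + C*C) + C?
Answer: 8430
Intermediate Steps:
Z(B, C) = C + C² - 5*B (Z(B, C) = (-5*B + C*C) + C = (-5*B + C²) + C = (C² - 5*B) + C = C + C² - 5*B)
Y = 36 (Y = -2*(3 + 3² - 5*6) = -2*(3 + 9 - 30) = -2*(-18) = 36)
E(p) = 37*p (E(p) = p*36 + p = 36*p + p = 37*p)
(-15603 - 1*(-24181)) + E(-4) = (-15603 - 1*(-24181)) + 37*(-4) = (-15603 + 24181) - 148 = 8578 - 148 = 8430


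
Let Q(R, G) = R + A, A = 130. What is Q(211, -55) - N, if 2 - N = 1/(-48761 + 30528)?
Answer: 6180986/18233 ≈ 339.00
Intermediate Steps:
Q(R, G) = 130 + R (Q(R, G) = R + 130 = 130 + R)
N = 36467/18233 (N = 2 - 1/(-48761 + 30528) = 2 - 1/(-18233) = 2 - 1*(-1/18233) = 2 + 1/18233 = 36467/18233 ≈ 2.0001)
Q(211, -55) - N = (130 + 211) - 1*36467/18233 = 341 - 36467/18233 = 6180986/18233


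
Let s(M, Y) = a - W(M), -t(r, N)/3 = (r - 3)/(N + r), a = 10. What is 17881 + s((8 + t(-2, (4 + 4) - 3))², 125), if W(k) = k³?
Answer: -4808918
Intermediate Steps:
t(r, N) = -3*(-3 + r)/(N + r) (t(r, N) = -3*(r - 3)/(N + r) = -3*(-3 + r)/(N + r))
s(M, Y) = 10 - M³
17881 + s((8 + t(-2, (4 + 4) - 3))², 125) = 17881 + (10 - ((8 + 3*(3 - 1*(-2))/(((4 + 4) - 3) - 2))²)³) = 17881 + (10 - ((8 + 3*(3 + 2)/((8 - 3) - 2))²)³) = 17881 + (10 - ((8 + 3*5/(5 - 2))²)³) = 17881 + (10 - ((8 + 3*5/3)²)³) = 17881 + (10 - ((8 + 3*(⅓)*5)²)³) = 17881 + (10 - ((8 + 5)²)³) = 17881 + (10 - (13²)³) = 17881 + (10 - 1*169³) = 17881 + (10 - 1*4826809) = 17881 + (10 - 4826809) = 17881 - 4826799 = -4808918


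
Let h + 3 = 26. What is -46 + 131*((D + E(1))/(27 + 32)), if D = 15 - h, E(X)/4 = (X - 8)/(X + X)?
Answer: -5596/59 ≈ -94.847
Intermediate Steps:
h = 23 (h = -3 + 26 = 23)
E(X) = 2*(-8 + X)/X (E(X) = 4*((X - 8)/(X + X)) = 4*((-8 + X)/((2*X))) = 4*((-8 + X)*(1/(2*X))) = 4*((-8 + X)/(2*X)) = 2*(-8 + X)/X)
D = -8 (D = 15 - 1*23 = 15 - 23 = -8)
-46 + 131*((D + E(1))/(27 + 32)) = -46 + 131*((-8 + (2 - 16/1))/(27 + 32)) = -46 + 131*((-8 + (2 - 16*1))/59) = -46 + 131*((-8 + (2 - 16))*(1/59)) = -46 + 131*((-8 - 14)*(1/59)) = -46 + 131*(-22*1/59) = -46 + 131*(-22/59) = -46 - 2882/59 = -5596/59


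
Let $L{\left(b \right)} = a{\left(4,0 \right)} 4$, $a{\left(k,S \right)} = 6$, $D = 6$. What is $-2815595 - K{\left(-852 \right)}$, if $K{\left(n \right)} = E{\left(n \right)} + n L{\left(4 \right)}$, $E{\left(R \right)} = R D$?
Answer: $-2790035$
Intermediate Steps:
$E{\left(R \right)} = 6 R$ ($E{\left(R \right)} = R 6 = 6 R$)
$L{\left(b \right)} = 24$ ($L{\left(b \right)} = 6 \cdot 4 = 24$)
$K{\left(n \right)} = 30 n$ ($K{\left(n \right)} = 6 n + n 24 = 6 n + 24 n = 30 n$)
$-2815595 - K{\left(-852 \right)} = -2815595 - 30 \left(-852\right) = -2815595 - -25560 = -2815595 + 25560 = -2790035$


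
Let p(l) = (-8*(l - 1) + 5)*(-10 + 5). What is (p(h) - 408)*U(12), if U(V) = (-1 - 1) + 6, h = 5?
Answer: -1092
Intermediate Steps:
U(V) = 4 (U(V) = -2 + 6 = 4)
p(l) = -65 + 40*l (p(l) = (-8*(-1 + l) + 5)*(-5) = ((8 - 8*l) + 5)*(-5) = (13 - 8*l)*(-5) = -65 + 40*l)
(p(h) - 408)*U(12) = ((-65 + 40*5) - 408)*4 = ((-65 + 200) - 408)*4 = (135 - 408)*4 = -273*4 = -1092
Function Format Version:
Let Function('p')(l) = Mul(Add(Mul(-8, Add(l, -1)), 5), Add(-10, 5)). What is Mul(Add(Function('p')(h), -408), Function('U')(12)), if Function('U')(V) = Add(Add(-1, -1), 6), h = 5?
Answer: -1092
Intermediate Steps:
Function('U')(V) = 4 (Function('U')(V) = Add(-2, 6) = 4)
Function('p')(l) = Add(-65, Mul(40, l)) (Function('p')(l) = Mul(Add(Mul(-8, Add(-1, l)), 5), -5) = Mul(Add(Add(8, Mul(-8, l)), 5), -5) = Mul(Add(13, Mul(-8, l)), -5) = Add(-65, Mul(40, l)))
Mul(Add(Function('p')(h), -408), Function('U')(12)) = Mul(Add(Add(-65, Mul(40, 5)), -408), 4) = Mul(Add(Add(-65, 200), -408), 4) = Mul(Add(135, -408), 4) = Mul(-273, 4) = -1092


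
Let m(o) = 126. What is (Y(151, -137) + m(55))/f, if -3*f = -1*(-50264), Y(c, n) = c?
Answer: -831/50264 ≈ -0.016533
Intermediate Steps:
f = -50264/3 (f = -(-1)*(-50264)/3 = -⅓*50264 = -50264/3 ≈ -16755.)
(Y(151, -137) + m(55))/f = (151 + 126)/(-50264/3) = 277*(-3/50264) = -831/50264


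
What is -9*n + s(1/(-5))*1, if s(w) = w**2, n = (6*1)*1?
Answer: -1349/25 ≈ -53.960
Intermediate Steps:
n = 6 (n = 6*1 = 6)
-9*n + s(1/(-5))*1 = -9*6 + (1/(-5))**2*1 = -54 + (-1/5)**2*1 = -54 + (1/25)*1 = -54 + 1/25 = -1349/25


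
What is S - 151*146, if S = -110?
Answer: -22156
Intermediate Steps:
S - 151*146 = -110 - 151*146 = -110 - 22046 = -22156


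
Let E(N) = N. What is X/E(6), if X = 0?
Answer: 0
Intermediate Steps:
X/E(6) = 0/6 = 0*(1/6) = 0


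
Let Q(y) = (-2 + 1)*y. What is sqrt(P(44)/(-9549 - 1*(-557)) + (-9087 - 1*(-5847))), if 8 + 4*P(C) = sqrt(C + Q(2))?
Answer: sqrt(-65493407344 - 562*sqrt(42))/4496 ≈ 56.921*I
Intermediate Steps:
Q(y) = -y
P(C) = -2 + sqrt(-2 + C)/4 (P(C) = -2 + sqrt(C - 1*2)/4 = -2 + sqrt(C - 2)/4 = -2 + sqrt(-2 + C)/4)
sqrt(P(44)/(-9549 - 1*(-557)) + (-9087 - 1*(-5847))) = sqrt((-2 + sqrt(-2 + 44)/4)/(-9549 - 1*(-557)) + (-9087 - 1*(-5847))) = sqrt((-2 + sqrt(42)/4)/(-9549 + 557) + (-9087 + 5847)) = sqrt((-2 + sqrt(42)/4)/(-8992) - 3240) = sqrt((-2 + sqrt(42)/4)*(-1/8992) - 3240) = sqrt((1/4496 - sqrt(42)/35968) - 3240) = sqrt(-14567039/4496 - sqrt(42)/35968)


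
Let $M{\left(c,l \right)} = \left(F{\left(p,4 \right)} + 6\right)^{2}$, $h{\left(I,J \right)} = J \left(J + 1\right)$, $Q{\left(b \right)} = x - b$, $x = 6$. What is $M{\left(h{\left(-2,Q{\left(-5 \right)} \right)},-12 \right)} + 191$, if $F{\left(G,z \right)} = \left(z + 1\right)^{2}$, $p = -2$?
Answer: $1152$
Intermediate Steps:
$F{\left(G,z \right)} = \left(1 + z\right)^{2}$
$Q{\left(b \right)} = 6 - b$
$h{\left(I,J \right)} = J \left(1 + J\right)$
$M{\left(c,l \right)} = 961$ ($M{\left(c,l \right)} = \left(\left(1 + 4\right)^{2} + 6\right)^{2} = \left(5^{2} + 6\right)^{2} = \left(25 + 6\right)^{2} = 31^{2} = 961$)
$M{\left(h{\left(-2,Q{\left(-5 \right)} \right)},-12 \right)} + 191 = 961 + 191 = 1152$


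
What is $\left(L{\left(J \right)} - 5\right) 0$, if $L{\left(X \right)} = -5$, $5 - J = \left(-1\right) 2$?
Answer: $0$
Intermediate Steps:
$J = 7$ ($J = 5 - \left(-1\right) 2 = 5 - -2 = 5 + 2 = 7$)
$\left(L{\left(J \right)} - 5\right) 0 = \left(-5 - 5\right) 0 = \left(-10\right) 0 = 0$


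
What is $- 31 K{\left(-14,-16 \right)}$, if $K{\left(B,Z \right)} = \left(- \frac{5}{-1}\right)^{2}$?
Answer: $-775$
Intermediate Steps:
$K{\left(B,Z \right)} = 25$ ($K{\left(B,Z \right)} = \left(\left(-5\right) \left(-1\right)\right)^{2} = 5^{2} = 25$)
$- 31 K{\left(-14,-16 \right)} = \left(-31\right) 25 = -775$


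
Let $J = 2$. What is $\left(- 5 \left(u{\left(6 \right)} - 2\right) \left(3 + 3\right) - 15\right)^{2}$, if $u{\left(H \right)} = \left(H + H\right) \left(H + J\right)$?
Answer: $8037225$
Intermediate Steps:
$u{\left(H \right)} = 2 H \left(2 + H\right)$ ($u{\left(H \right)} = \left(H + H\right) \left(H + 2\right) = 2 H \left(2 + H\right)$)
$\left(- 5 \left(u{\left(6 \right)} - 2\right) \left(3 + 3\right) - 15\right)^{2} = \left(- 5 \left(2 \cdot 6 \left(2 + 6\right) - 2\right) \left(3 + 3\right) - 15\right)^{2} = \left(- 5 \left(2 \cdot 6 \cdot 8 - 2\right) 6 - 15\right)^{2} = \left(- 5 \left(96 - 2\right) 6 - 15\right)^{2} = \left(- 5 \cdot 94 \cdot 6 - 15\right)^{2} = \left(\left(-5\right) 564 - 15\right)^{2} = \left(-2820 - 15\right)^{2} = \left(-2835\right)^{2} = 8037225$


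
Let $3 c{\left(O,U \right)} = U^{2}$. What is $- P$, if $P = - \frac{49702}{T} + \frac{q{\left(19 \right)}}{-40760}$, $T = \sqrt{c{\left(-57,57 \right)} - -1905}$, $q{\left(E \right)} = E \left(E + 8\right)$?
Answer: $\frac{513}{40760} + \frac{24851 \sqrt{83}}{249} \approx 909.26$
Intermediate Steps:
$c{\left(O,U \right)} = \frac{U^{2}}{3}$
$q{\left(E \right)} = E \left(8 + E\right)$
$T = 6 \sqrt{83}$ ($T = \sqrt{\frac{57^{2}}{3} - -1905} = \sqrt{\frac{1}{3} \cdot 3249 + 1905} = \sqrt{1083 + 1905} = \sqrt{2988} = 6 \sqrt{83} \approx 54.663$)
$P = - \frac{513}{40760} - \frac{24851 \sqrt{83}}{249}$ ($P = - \frac{49702}{6 \sqrt{83}} + \frac{19 \left(8 + 19\right)}{-40760} = - 49702 \frac{\sqrt{83}}{498} + 19 \cdot 27 \left(- \frac{1}{40760}\right) = - \frac{24851 \sqrt{83}}{249} + 513 \left(- \frac{1}{40760}\right) = - \frac{24851 \sqrt{83}}{249} - \frac{513}{40760} = - \frac{513}{40760} - \frac{24851 \sqrt{83}}{249} \approx -909.26$)
$- P = - (- \frac{513}{40760} - \frac{24851 \sqrt{83}}{249}) = \frac{513}{40760} + \frac{24851 \sqrt{83}}{249}$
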